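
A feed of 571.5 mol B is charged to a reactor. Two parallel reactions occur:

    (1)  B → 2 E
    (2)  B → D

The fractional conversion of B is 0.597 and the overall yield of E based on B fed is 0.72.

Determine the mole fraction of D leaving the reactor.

0.174

Yield of E: 2ξ₁ / 571.5 = 0.72 → ξ₁ = 205.7 mol.
Conversion of B: 1ξ₁ + 1ξ₂ = 0.597 × 571.5 = 341.2 → ξ₂ = 135.4 mol.
Outlet amounts (n = n₀ + Σ ν·ξ):
  B: 571.5 − 1(205.7) − 1(135.4) = 230.3
  E: 0 + 2(205.7) = 411.5
  D: 0 + 1(135.4) = 135.4
Total out = 777.2 mol; y_D = 135.4 / 777.2 = 0.1743.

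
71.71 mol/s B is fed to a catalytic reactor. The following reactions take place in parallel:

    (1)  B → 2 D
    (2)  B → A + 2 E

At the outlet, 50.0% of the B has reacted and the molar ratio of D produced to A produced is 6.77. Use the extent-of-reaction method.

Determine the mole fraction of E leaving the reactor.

0.141

Conversion of B: B consumed = 0.5 × 71.71 = 35.85 mol/s = 1ξ₁ + 1ξ₂.
Selectivity: 2ξ₁ / (1ξ₂) = 6.77 → ξ₁ = 3.385 ξ₂.
Substitute: (1·3.385 + 1) ξ₂ = 35.85 → ξ₂ = 8.177 mol/s, ξ₁ = 27.68 mol/s.
Outlet amounts (n = n₀ + Σ ν·ξ):
  B: 71.71 − 1(27.68) − 1(8.177) = 35.85
  D: 0 + 2(27.68) = 55.36
  A: 0 + 1(8.177) = 8.177
  E: 0 + 2(8.177) = 16.35
Total out = 115.7 mol/s; y_E = 16.35 / 115.7 = 0.1413.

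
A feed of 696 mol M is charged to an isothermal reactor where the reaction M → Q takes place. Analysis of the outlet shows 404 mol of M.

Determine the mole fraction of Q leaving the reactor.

0.42

For M: n = n₀ − 1ξ → 404 = 696 − 1ξ, giving ξ = 292 mol.
Outlet amounts (n = n₀ + ν ξ):
  M: 696 − 1(292) = 404
  Q: 0 + 1(292) = 292
Total out = 696 mol; y_Q = 292 / 696 = 0.4195.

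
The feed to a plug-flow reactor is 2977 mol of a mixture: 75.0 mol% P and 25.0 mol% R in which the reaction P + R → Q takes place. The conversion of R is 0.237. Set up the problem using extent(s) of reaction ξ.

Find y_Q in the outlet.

0.063

R reacted = 0.237 × 744.2 = 176.4 mol; ν_R = −1, so ξ = 176.4/1 = 176.4 mol.
Outlet amounts (n = n₀ + ν ξ):
  P: 2233 − 1(176.4) = 2056
  R: 744.2 − 1(176.4) = 567.9
  Q: 0 + 1(176.4) = 176.4
Total out = 2801 mol; y_Q = 176.4 / 2801 = 0.06298.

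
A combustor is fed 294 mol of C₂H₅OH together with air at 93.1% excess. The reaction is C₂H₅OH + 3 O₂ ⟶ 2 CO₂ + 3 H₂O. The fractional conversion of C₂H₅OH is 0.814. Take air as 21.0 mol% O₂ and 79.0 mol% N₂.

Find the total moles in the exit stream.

8640 mol

Stoichiometric O₂ = 3 × 294 = 882 mol; O₂ fed = 882 × 1.931 = 1703 mol.
N₂ fed = 1703 × 79/21 = 6407 mol.
Fuel reacted = 0.814 × 294 → ξ = 239.3 mol.
Outlet (n = n₀ + ν ξ):
  C₂H₅OH: 294 − 1(239.3) = 54.68
  O₂: 1703 − 3(239.3) = 985.2
  N₂: 6407 (inert)
  CO₂: 0 + 2(239.3) = 478.6
  H₂O: 0 + 3(239.3) = 717.9
Total out = 54.68 + 985.2 + 6407 + 478.6 + 717.9 = 8644 mol.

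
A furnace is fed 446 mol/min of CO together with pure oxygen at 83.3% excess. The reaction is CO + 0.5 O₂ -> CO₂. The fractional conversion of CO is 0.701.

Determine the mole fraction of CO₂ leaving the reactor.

Stoichiometric O₂ = 0.5 × 446 = 223 mol/min; O₂ fed = 223 × 1.833 = 408.8 mol/min.
Fuel reacted = 0.701 × 446 → ξ = 312.6 mol/min.
Outlet (n = n₀ + ν ξ):
  CO: 446 − 1(312.6) = 133.4
  O₂: 408.8 − 0.5(312.6) = 252.4
  CO₂: 0 + 1(312.6) = 312.6
Total out = 698.4 mol/min; y_CO₂ = 312.6 / 698.4 = 0.4476.

0.448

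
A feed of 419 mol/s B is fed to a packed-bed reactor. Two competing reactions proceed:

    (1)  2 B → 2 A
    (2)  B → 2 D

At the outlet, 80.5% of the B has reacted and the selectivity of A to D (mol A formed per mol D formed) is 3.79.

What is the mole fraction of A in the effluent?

0.65

Conversion of B: B consumed = 0.805 × 419 = 337.3 mol/s = 2ξ₁ + 1ξ₂.
Selectivity: 2ξ₁ / (2ξ₂) = 3.79 → ξ₁ = 3.79 ξ₂.
Substitute: (2·3.79 + 1) ξ₂ = 337.3 → ξ₂ = 39.31 mol/s, ξ₁ = 149 mol/s.
Outlet amounts (n = n₀ + Σ ν·ξ):
  B: 419 − 2(149) − 1(39.31) = 81.7
  A: 0 + 2(149) = 298
  D: 0 + 2(39.31) = 78.62
Total out = 458.3 mol/s; y_A = 298 / 458.3 = 0.6502.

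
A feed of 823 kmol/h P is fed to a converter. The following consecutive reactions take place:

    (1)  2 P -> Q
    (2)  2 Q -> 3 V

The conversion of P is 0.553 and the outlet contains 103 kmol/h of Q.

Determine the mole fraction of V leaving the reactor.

0.284

Conversion of P: P consumed = 2ξ₁ = 0.553 × 823 → ξ₁ = 227.6 kmol/h.
Q balance: n_Q = 0 + 1ξ₁ − 2ξ₂ = 103 → ξ₂ = (1·227.6 − 103)/2 = 62.28 kmol/h.
Outlet amounts (n = n₀ + Σ ν·ξ):
  P: 823 − 2(227.6) = 367.9
  Q: 0 + 1(227.6) − 2(62.28) = 103
  V: 0 + 3(62.28) = 186.8
Total out = 657.7 kmol/h; y_V = 186.8 / 657.7 = 0.2841.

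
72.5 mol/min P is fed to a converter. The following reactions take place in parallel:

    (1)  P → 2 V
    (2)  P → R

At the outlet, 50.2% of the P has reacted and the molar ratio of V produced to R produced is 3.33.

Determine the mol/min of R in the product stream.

13.7 mol/min

Conversion of P: P consumed = 0.502 × 72.5 = 36.4 mol/min = 1ξ₁ + 1ξ₂.
Selectivity: 2ξ₁ / (1ξ₂) = 3.33 → ξ₁ = 1.665 ξ₂.
Substitute: (1·1.665 + 1) ξ₂ = 36.4 → ξ₂ = 13.66 mol/min, ξ₁ = 22.74 mol/min.
Outlet amounts (n = n₀ + Σ ν·ξ):
  P: 72.5 − 1(22.74) − 1(13.66) = 36.1
  V: 0 + 2(22.74) = 45.48
  R: 0 + 1(13.66) = 13.66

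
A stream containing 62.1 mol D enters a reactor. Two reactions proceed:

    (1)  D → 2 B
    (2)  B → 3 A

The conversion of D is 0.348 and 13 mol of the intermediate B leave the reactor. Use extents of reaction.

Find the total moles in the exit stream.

Conversion of D: D consumed = 1ξ₁ = 0.348 × 62.1 → ξ₁ = 21.61 mol.
B balance: n_B = 0 + 2ξ₁ − 1ξ₂ = 13 → ξ₂ = (2·21.61 − 13)/1 = 30.22 mol.
Outlet amounts (n = n₀ + Σ ν·ξ):
  D: 62.1 − 1(21.61) = 40.49
  B: 0 + 2(21.61) − 1(30.22) = 13
  A: 0 + 3(30.22) = 90.66
Total out = 40.49 + 13 + 90.66 = 144.2 mol.

144 mol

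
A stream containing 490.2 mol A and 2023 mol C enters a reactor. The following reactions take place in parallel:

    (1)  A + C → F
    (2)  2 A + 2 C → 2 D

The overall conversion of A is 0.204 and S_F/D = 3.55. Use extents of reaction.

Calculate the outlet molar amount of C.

Conversion of A: A consumed = 0.204 × 490.2 = 100 mol = 1ξ₁ + 2ξ₂.
Selectivity: 1ξ₁ / (2ξ₂) = 3.55 → ξ₁ = 7.1 ξ₂.
Substitute: (1·7.1 + 2) ξ₂ = 100 → ξ₂ = 10.99 mol, ξ₁ = 78.02 mol.
Outlet amounts (n = n₀ + Σ ν·ξ):
  A: 490.2 − 1(78.02) − 2(10.99) = 390.2
  C: 2023 − 1(78.02) − 2(10.99) = 1923
  F: 0 + 1(78.02) = 78.02
  D: 0 + 2(10.99) = 21.98

1920 mol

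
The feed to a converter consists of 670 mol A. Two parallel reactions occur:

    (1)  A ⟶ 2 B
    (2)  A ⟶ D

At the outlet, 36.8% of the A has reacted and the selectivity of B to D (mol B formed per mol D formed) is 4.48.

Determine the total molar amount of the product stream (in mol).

840 mol

Conversion of A: A consumed = 0.368 × 670 = 246.6 mol = 1ξ₁ + 1ξ₂.
Selectivity: 2ξ₁ / (1ξ₂) = 4.48 → ξ₁ = 2.24 ξ₂.
Substitute: (1·2.24 + 1) ξ₂ = 246.6 → ξ₂ = 76.1 mol, ξ₁ = 170.5 mol.
Outlet amounts (n = n₀ + Σ ν·ξ):
  A: 670 − 1(170.5) − 1(76.1) = 423.4
  B: 0 + 2(170.5) = 340.9
  D: 0 + 1(76.1) = 76.1
Total out = 423.4 + 340.9 + 76.1 = 840.5 mol.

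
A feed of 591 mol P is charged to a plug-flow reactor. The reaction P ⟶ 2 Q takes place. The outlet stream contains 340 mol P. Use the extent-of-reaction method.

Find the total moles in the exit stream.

For P: n = n₀ − 1ξ → 340 = 591 − 1ξ, giving ξ = 251 mol.
Outlet amounts (n = n₀ + ν ξ):
  P: 591 − 1(251) = 340
  Q: 0 + 2(251) = 502
Total out = 340 + 502 = 842 mol.

842 mol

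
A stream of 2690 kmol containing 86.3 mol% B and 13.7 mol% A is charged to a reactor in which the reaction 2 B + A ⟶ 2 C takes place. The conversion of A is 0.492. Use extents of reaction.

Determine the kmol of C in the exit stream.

363 kmol

A reacted = 0.492 × 368.5 = 181.3 kmol; ν_A = −1, so ξ = 181.3/1 = 181.3 kmol.
Outlet amounts (n = n₀ + ν ξ):
  B: 2321 − 2(181.3) = 1959
  A: 368.5 − 1(181.3) = 187.2
  C: 0 + 2(181.3) = 362.6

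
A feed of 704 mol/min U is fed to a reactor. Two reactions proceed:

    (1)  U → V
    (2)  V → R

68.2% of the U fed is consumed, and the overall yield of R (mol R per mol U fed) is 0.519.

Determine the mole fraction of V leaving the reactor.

0.163

Conversion of U: U consumed = 1ξ₁ = 0.682 × 704 → ξ₁ = 480.1 mol/min.
Yield of R: 1ξ₂ / 704 = 0.519 → ξ₂ = 365.4 mol/min.
Outlet amounts (n = n₀ + Σ ν·ξ):
  U: 704 − 1(480.1) = 223.9
  V: 0 + 1(480.1) − 1(365.4) = 114.8
  R: 0 + 1(365.4) = 365.4
Total out = 704 mol/min; y_V = 114.8 / 704 = 0.163.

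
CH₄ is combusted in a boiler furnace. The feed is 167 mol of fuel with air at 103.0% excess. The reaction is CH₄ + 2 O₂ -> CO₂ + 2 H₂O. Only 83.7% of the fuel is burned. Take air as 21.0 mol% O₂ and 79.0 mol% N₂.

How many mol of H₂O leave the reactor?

280 mol

Stoichiometric O₂ = 2 × 167 = 334 mol; O₂ fed = 334 × 2.030 = 678 mol.
N₂ fed = 678 × 79/21 = 2551 mol.
Fuel reacted = 0.837 × 167 → ξ = 139.8 mol.
Outlet (n = n₀ + ν ξ):
  CH₄: 167 − 1(139.8) = 27.22
  O₂: 678 − 2(139.8) = 398.5
  N₂: 2551 (inert)
  CO₂: 0 + 1(139.8) = 139.8
  H₂O: 0 + 2(139.8) = 279.6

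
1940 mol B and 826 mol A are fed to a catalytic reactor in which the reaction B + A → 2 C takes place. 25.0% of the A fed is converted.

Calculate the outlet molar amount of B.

A reacted = 0.25 × 826 = 206.5 mol; ν_A = −1, so ξ = 206.5/1 = 206.5 mol.
Outlet amounts (n = n₀ + ν ξ):
  B: 1940 − 1(206.5) = 1734
  A: 826 − 1(206.5) = 619.5
  C: 0 + 2(206.5) = 413

1730 mol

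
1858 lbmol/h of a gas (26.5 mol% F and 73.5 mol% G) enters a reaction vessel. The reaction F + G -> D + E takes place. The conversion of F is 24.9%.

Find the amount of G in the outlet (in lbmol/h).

F reacted = 0.249 × 492.4 = 122.6 lbmol/h; ν_F = −1, so ξ = 122.6/1 = 122.6 lbmol/h.
Outlet amounts (n = n₀ + ν ξ):
  F: 492.4 − 1(122.6) = 369.8
  G: 1366 − 1(122.6) = 1243
  D: 0 + 1(122.6) = 122.6
  E: 0 + 1(122.6) = 122.6

1240 lbmol/h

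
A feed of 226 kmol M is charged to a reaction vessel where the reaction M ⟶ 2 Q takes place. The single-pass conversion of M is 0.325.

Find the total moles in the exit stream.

299 kmol

M reacted = 0.325 × 226 = 73.45 kmol; ν_M = −1, so ξ = 73.45/1 = 73.45 kmol.
Outlet amounts (n = n₀ + ν ξ):
  M: 226 − 1(73.45) = 152.6
  Q: 0 + 2(73.45) = 146.9
Total out = 152.6 + 146.9 = 299.5 kmol.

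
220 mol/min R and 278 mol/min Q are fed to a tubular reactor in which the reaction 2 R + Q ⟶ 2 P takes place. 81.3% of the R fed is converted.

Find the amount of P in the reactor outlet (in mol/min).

179 mol/min

R reacted = 0.813 × 220 = 178.9 mol/min; ν_R = −2, so ξ = 178.9/2 = 89.43 mol/min.
Outlet amounts (n = n₀ + ν ξ):
  R: 220 − 2(89.43) = 41.14
  Q: 278 − 1(89.43) = 188.6
  P: 0 + 2(89.43) = 178.9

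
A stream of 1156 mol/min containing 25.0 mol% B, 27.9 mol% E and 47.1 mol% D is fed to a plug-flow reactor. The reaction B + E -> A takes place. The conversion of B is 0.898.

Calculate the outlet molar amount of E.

63 mol/min

B reacted = 0.898 × 289 = 259.5 mol/min; ν_B = −1, so ξ = 259.5/1 = 259.5 mol/min.
Outlet amounts (n = n₀ + ν ξ):
  B: 289 − 1(259.5) = 29.48
  E: 322.5 − 1(259.5) = 63
  A: 0 + 1(259.5) = 259.5
  D: 544.5 (inert)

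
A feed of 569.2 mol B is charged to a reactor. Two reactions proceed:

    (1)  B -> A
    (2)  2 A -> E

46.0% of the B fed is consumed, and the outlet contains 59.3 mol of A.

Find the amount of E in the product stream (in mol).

101 mol

Conversion of B: B consumed = 1ξ₁ = 0.46 × 569.2 → ξ₁ = 261.8 mol.
A balance: n_A = 0 + 1ξ₁ − 2ξ₂ = 59.3 → ξ₂ = (1·261.8 − 59.3)/2 = 101.3 mol.
Outlet amounts (n = n₀ + Σ ν·ξ):
  B: 569.2 − 1(261.8) = 307.4
  A: 0 + 1(261.8) − 2(101.3) = 59.3
  E: 0 + 1(101.3) = 101.3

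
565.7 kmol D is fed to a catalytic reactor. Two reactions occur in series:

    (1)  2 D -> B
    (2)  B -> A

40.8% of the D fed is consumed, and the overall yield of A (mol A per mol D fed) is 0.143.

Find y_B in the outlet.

0.0766

Conversion of D: D consumed = 2ξ₁ = 0.408 × 565.7 → ξ₁ = 115.4 kmol.
Yield of A: 1ξ₂ / 565.7 = 0.143 → ξ₂ = 80.9 kmol.
Outlet amounts (n = n₀ + Σ ν·ξ):
  D: 565.7 − 2(115.4) = 334.9
  B: 0 + 1(115.4) − 1(80.9) = 34.51
  A: 0 + 1(80.9) = 80.9
Total out = 450.3 kmol; y_B = 34.51 / 450.3 = 0.07663.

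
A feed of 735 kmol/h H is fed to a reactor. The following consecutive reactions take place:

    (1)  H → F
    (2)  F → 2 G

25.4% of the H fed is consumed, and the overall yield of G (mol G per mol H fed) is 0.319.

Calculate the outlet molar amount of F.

69.5 kmol/h

Conversion of H: H consumed = 1ξ₁ = 0.254 × 735 → ξ₁ = 186.7 kmol/h.
Yield of G: 2ξ₂ / 735 = 0.319 → ξ₂ = 117.2 kmol/h.
Outlet amounts (n = n₀ + Σ ν·ξ):
  H: 735 − 1(186.7) = 548.3
  F: 0 + 1(186.7) − 1(117.2) = 69.46
  G: 0 + 2(117.2) = 234.5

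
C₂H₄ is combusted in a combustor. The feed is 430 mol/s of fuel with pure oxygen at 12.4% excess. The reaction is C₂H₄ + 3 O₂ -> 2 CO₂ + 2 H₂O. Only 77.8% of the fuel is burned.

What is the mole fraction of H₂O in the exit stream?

Stoichiometric O₂ = 3 × 430 = 1290 mol/s; O₂ fed = 1290 × 1.124 = 1450 mol/s.
Fuel reacted = 0.778 × 430 → ξ = 334.5 mol/s.
Outlet (n = n₀ + ν ξ):
  C₂H₄: 430 − 1(334.5) = 95.46
  O₂: 1450 − 3(334.5) = 446.3
  CO₂: 0 + 2(334.5) = 669.1
  H₂O: 0 + 2(334.5) = 669.1
Total out = 1880 mol/s; y_H₂O = 669.1 / 1880 = 0.3559.

0.356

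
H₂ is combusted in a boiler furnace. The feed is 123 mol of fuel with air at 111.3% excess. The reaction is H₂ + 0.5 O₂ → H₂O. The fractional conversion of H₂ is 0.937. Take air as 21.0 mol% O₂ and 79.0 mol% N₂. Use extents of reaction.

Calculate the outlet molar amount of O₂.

72.3 mol

Stoichiometric O₂ = 0.5 × 123 = 61.5 mol; O₂ fed = 61.5 × 2.113 = 129.9 mol.
N₂ fed = 129.9 × 79/21 = 488.9 mol.
Fuel reacted = 0.937 × 123 → ξ = 115.3 mol.
Outlet (n = n₀ + ν ξ):
  H₂: 123 − 1(115.3) = 7.749
  O₂: 129.9 − 0.5(115.3) = 72.32
  N₂: 488.9 (inert)
  H₂O: 0 + 1(115.3) = 115.3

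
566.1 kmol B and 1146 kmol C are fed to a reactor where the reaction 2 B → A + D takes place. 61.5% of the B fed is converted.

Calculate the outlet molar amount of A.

174 kmol

B reacted = 0.615 × 566.1 = 348.2 kmol; ν_B = −2, so ξ = 348.2/2 = 174.1 kmol.
Outlet amounts (n = n₀ + ν ξ):
  B: 566.1 − 2(174.1) = 217.9
  A: 0 + 1(174.1) = 174.1
  D: 0 + 1(174.1) = 174.1
  C: 1146 (inert)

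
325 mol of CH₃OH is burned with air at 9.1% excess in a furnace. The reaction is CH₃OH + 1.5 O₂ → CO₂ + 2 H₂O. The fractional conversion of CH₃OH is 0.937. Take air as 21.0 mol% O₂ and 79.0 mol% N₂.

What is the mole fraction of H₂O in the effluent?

0.202

Stoichiometric O₂ = 1.5 × 325 = 487.5 mol; O₂ fed = 487.5 × 1.091 = 531.9 mol.
N₂ fed = 531.9 × 79/21 = 2001 mol.
Fuel reacted = 0.937 × 325 → ξ = 304.5 mol.
Outlet (n = n₀ + ν ξ):
  CH₃OH: 325 − 1(304.5) = 20.47
  O₂: 531.9 − 1.5(304.5) = 75.07
  N₂: 2001 (inert)
  CO₂: 0 + 1(304.5) = 304.5
  H₂O: 0 + 2(304.5) = 609.1
Total out = 3010 mol; y_H₂O = 609.1 / 3010 = 0.2023.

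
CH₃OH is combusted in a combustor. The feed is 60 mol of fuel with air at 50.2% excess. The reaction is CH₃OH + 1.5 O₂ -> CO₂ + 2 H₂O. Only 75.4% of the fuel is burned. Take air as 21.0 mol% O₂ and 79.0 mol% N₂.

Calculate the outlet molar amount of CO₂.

45.2 mol

Stoichiometric O₂ = 1.5 × 60 = 90 mol; O₂ fed = 90 × 1.502 = 135.2 mol.
N₂ fed = 135.2 × 79/21 = 508.5 mol.
Fuel reacted = 0.754 × 60 → ξ = 45.24 mol.
Outlet (n = n₀ + ν ξ):
  CH₃OH: 60 − 1(45.24) = 14.76
  O₂: 135.2 − 1.5(45.24) = 67.32
  N₂: 508.5 (inert)
  CO₂: 0 + 1(45.24) = 45.24
  H₂O: 0 + 2(45.24) = 90.48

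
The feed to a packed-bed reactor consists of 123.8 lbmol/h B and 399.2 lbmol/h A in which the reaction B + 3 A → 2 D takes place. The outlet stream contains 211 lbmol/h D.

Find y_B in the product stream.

0.0587

For D: n = n₀ + 2ξ → 211 = 0 + 2ξ, giving ξ = 105.5 lbmol/h.
Outlet amounts (n = n₀ + ν ξ):
  B: 123.8 − 1(105.5) = 18.3
  A: 399.2 − 3(105.5) = 82.7
  D: 0 + 2(105.5) = 211
Total out = 312 lbmol/h; y_B = 18.3 / 312 = 0.05865.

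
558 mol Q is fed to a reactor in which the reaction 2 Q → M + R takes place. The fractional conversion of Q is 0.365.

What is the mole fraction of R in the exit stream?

0.182

Q reacted = 0.365 × 558 = 203.7 mol; ν_Q = −2, so ξ = 203.7/2 = 101.8 mol.
Outlet amounts (n = n₀ + ν ξ):
  Q: 558 − 2(101.8) = 354.3
  M: 0 + 1(101.8) = 101.8
  R: 0 + 1(101.8) = 101.8
Total out = 558 mol; y_R = 101.8 / 558 = 0.1825.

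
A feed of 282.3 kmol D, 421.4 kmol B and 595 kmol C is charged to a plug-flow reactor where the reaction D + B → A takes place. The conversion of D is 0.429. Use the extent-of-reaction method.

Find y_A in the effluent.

0.103

D reacted = 0.429 × 282.3 = 121.1 kmol; ν_D = −1, so ξ = 121.1/1 = 121.1 kmol.
Outlet amounts (n = n₀ + ν ξ):
  D: 282.3 − 1(121.1) = 161.2
  B: 421.4 − 1(121.1) = 300.3
  A: 0 + 1(121.1) = 121.1
  C: 595 (inert)
Total out = 1178 kmol; y_A = 121.1 / 1178 = 0.1028.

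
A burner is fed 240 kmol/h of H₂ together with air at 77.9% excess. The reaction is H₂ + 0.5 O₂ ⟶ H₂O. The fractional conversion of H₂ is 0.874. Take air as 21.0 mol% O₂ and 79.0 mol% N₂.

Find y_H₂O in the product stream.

Stoichiometric O₂ = 0.5 × 240 = 120 kmol/h; O₂ fed = 120 × 1.779 = 213.5 kmol/h.
N₂ fed = 213.5 × 79/21 = 803.1 kmol/h.
Fuel reacted = 0.874 × 240 → ξ = 209.8 kmol/h.
Outlet (n = n₀ + ν ξ):
  H₂: 240 − 1(209.8) = 30.24
  O₂: 213.5 − 0.5(209.8) = 108.6
  N₂: 803.1 (inert)
  H₂O: 0 + 1(209.8) = 209.8
Total out = 1152 kmol/h; y_H₂O = 209.8 / 1152 = 0.1821.

0.182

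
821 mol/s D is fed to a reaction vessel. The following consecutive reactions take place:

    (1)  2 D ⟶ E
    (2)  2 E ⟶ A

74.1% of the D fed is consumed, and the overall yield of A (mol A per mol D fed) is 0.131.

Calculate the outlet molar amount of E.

89.1 mol/s

Conversion of D: D consumed = 2ξ₁ = 0.741 × 821 → ξ₁ = 304.2 mol/s.
Yield of A: 1ξ₂ / 821 = 0.131 → ξ₂ = 107.6 mol/s.
Outlet amounts (n = n₀ + Σ ν·ξ):
  D: 821 − 2(304.2) = 212.6
  E: 0 + 1(304.2) − 2(107.6) = 89.08
  A: 0 + 1(107.6) = 107.6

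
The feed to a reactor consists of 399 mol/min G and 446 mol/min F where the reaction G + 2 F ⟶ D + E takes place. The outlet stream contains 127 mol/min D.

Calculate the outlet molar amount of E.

For D: n = n₀ + 1ξ → 127 = 0 + 1ξ, giving ξ = 127 mol/min.
Outlet amounts (n = n₀ + ν ξ):
  G: 399 − 1(127) = 272
  F: 446 − 2(127) = 192
  D: 0 + 1(127) = 127
  E: 0 + 1(127) = 127

127 mol/min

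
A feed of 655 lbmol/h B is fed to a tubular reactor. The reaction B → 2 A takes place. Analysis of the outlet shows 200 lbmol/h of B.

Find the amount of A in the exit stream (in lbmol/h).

910 lbmol/h

For B: n = n₀ − 1ξ → 200 = 655 − 1ξ, giving ξ = 455 lbmol/h.
Outlet amounts (n = n₀ + ν ξ):
  B: 655 − 1(455) = 200
  A: 0 + 2(455) = 910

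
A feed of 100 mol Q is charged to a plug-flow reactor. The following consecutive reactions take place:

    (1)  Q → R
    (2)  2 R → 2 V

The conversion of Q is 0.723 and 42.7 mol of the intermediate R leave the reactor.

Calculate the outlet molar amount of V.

29.6 mol

Conversion of Q: Q consumed = 1ξ₁ = 0.723 × 100 → ξ₁ = 72.3 mol.
R balance: n_R = 0 + 1ξ₁ − 2ξ₂ = 42.7 → ξ₂ = (1·72.3 − 42.7)/2 = 14.8 mol.
Outlet amounts (n = n₀ + Σ ν·ξ):
  Q: 100 − 1(72.3) = 27.7
  R: 0 + 1(72.3) − 2(14.8) = 42.7
  V: 0 + 2(14.8) = 29.6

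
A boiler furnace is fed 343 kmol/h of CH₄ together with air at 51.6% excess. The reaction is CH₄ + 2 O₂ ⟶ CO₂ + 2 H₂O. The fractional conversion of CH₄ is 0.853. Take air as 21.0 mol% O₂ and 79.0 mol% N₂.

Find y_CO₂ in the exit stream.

Stoichiometric O₂ = 2 × 343 = 686 kmol/h; O₂ fed = 686 × 1.516 = 1040 kmol/h.
N₂ fed = 1040 × 79/21 = 3912 kmol/h.
Fuel reacted = 0.853 × 343 → ξ = 292.6 kmol/h.
Outlet (n = n₀ + ν ξ):
  CH₄: 343 − 1(292.6) = 50.42
  O₂: 1040 − 2(292.6) = 454.8
  N₂: 3912 (inert)
  CO₂: 0 + 1(292.6) = 292.6
  H₂O: 0 + 2(292.6) = 585.2
Total out = 5295 kmol/h; y_CO₂ = 292.6 / 5295 = 0.05525.

0.0553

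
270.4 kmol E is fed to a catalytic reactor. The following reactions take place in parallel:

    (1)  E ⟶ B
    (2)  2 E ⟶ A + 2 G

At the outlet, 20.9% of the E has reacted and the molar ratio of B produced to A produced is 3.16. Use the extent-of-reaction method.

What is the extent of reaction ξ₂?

ξ₂ = 11 kmol

Conversion of E: E consumed = 0.209 × 270.4 = 56.51 kmol = 1ξ₁ + 2ξ₂.
Selectivity: 1ξ₁ / (1ξ₂) = 3.16 → ξ₁ = 3.16 ξ₂.
Substitute: (1·3.16 + 2) ξ₂ = 56.51 → ξ₂ = 10.95 kmol, ξ₁ = 34.61 kmol.
Outlet amounts (n = n₀ + Σ ν·ξ):
  E: 270.4 − 1(34.61) − 2(10.95) = 213.9
  B: 0 + 1(34.61) = 34.61
  A: 0 + 1(10.95) = 10.95
  G: 0 + 2(10.95) = 21.9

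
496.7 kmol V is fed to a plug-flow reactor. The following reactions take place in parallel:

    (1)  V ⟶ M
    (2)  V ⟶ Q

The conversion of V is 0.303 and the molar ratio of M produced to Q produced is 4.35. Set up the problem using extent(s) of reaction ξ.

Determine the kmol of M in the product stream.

Conversion of V: V consumed = 0.303 × 496.7 = 150.5 kmol = 1ξ₁ + 1ξ₂.
Selectivity: 1ξ₁ / (1ξ₂) = 4.35 → ξ₁ = 4.35 ξ₂.
Substitute: (1·4.35 + 1) ξ₂ = 150.5 → ξ₂ = 28.13 kmol, ξ₁ = 122.4 kmol.
Outlet amounts (n = n₀ + Σ ν·ξ):
  V: 496.7 − 1(122.4) − 1(28.13) = 346.2
  M: 0 + 1(122.4) = 122.4
  Q: 0 + 1(28.13) = 28.13

122 kmol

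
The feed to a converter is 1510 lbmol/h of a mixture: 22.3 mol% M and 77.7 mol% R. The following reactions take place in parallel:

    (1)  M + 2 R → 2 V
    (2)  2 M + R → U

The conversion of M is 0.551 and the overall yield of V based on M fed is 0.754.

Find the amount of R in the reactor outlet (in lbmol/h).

890 lbmol/h

Yield of V: 2ξ₁ / 336.7 = 0.754 → ξ₁ = 126.9 lbmol/h.
Conversion of M: 1ξ₁ + 2ξ₂ = 0.551 × 336.7 = 185.5 → ξ₂ = 29.3 lbmol/h.
Outlet amounts (n = n₀ + Σ ν·ξ):
  M: 336.7 − 1(126.9) − 2(29.3) = 151.2
  R: 1173 − 2(126.9) − 1(29.3) = 890.1
  V: 0 + 2(126.9) = 253.9
  U: 0 + 1(29.3) = 29.3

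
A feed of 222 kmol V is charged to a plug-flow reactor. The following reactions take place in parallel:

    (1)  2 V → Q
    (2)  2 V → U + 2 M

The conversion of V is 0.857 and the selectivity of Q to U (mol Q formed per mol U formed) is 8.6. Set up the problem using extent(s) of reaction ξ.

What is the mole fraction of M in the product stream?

0.135

Conversion of V: V consumed = 0.857 × 222 = 190.3 kmol = 2ξ₁ + 2ξ₂.
Selectivity: 1ξ₁ / (1ξ₂) = 8.6 → ξ₁ = 8.6 ξ₂.
Substitute: (2·8.6 + 2) ξ₂ = 190.3 → ξ₂ = 9.909 kmol, ξ₁ = 85.22 kmol.
Outlet amounts (n = n₀ + Σ ν·ξ):
  V: 222 − 2(85.22) − 2(9.909) = 31.75
  Q: 0 + 1(85.22) = 85.22
  U: 0 + 1(9.909) = 9.909
  M: 0 + 2(9.909) = 19.82
Total out = 146.7 kmol; y_M = 19.82 / 146.7 = 0.1351.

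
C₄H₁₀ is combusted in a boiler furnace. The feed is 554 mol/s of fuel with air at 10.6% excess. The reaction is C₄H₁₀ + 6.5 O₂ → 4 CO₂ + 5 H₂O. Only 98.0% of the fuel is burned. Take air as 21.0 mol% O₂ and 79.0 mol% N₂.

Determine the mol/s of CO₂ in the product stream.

Stoichiometric O₂ = 6.5 × 554 = 3601 mol/s; O₂ fed = 3601 × 1.106 = 3983 mol/s.
N₂ fed = 3983 × 79/21 = 14980 mol/s.
Fuel reacted = 0.98 × 554 → ξ = 542.9 mol/s.
Outlet (n = n₀ + ν ξ):
  C₄H₁₀: 554 − 1(542.9) = 11.08
  O₂: 3983 − 6.5(542.9) = 453.7
  N₂: 14980 (inert)
  CO₂: 0 + 4(542.9) = 2172
  H₂O: 0 + 5(542.9) = 2715

2170 mol/s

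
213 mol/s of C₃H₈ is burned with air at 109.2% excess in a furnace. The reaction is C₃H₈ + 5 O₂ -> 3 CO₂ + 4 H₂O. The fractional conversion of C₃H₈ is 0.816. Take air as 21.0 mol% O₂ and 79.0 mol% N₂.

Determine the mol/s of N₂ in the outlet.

Stoichiometric O₂ = 5 × 213 = 1065 mol/s; O₂ fed = 1065 × 2.092 = 2228 mol/s.
N₂ fed = 2228 × 79/21 = 8381 mol/s.
Fuel reacted = 0.816 × 213 → ξ = 173.8 mol/s.
Outlet (n = n₀ + ν ξ):
  C₃H₈: 213 − 1(173.8) = 39.19
  O₂: 2228 − 5(173.8) = 1359
  N₂: 8381 (inert)
  CO₂: 0 + 3(173.8) = 521.4
  H₂O: 0 + 4(173.8) = 695.2

8380 mol/s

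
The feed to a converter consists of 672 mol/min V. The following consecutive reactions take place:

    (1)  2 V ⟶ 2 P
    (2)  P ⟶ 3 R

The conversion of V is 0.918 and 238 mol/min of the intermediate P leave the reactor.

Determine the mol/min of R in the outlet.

1140 mol/min

Conversion of V: V consumed = 2ξ₁ = 0.918 × 672 → ξ₁ = 308.4 mol/min.
P balance: n_P = 0 + 2ξ₁ − 1ξ₂ = 238 → ξ₂ = (2·308.4 − 238)/1 = 378.9 mol/min.
Outlet amounts (n = n₀ + Σ ν·ξ):
  V: 672 − 2(308.4) = 55.1
  P: 0 + 2(308.4) − 1(378.9) = 238
  R: 0 + 3(378.9) = 1137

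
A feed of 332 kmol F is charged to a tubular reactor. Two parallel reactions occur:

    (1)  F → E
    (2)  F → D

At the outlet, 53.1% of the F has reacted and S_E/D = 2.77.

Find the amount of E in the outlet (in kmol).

Conversion of F: F consumed = 0.531 × 332 = 176.3 kmol = 1ξ₁ + 1ξ₂.
Selectivity: 1ξ₁ / (1ξ₂) = 2.77 → ξ₁ = 2.77 ξ₂.
Substitute: (1·2.77 + 1) ξ₂ = 176.3 → ξ₂ = 46.76 kmol, ξ₁ = 129.5 kmol.
Outlet amounts (n = n₀ + Σ ν·ξ):
  F: 332 − 1(129.5) − 1(46.76) = 155.7
  E: 0 + 1(129.5) = 129.5
  D: 0 + 1(46.76) = 46.76

130 kmol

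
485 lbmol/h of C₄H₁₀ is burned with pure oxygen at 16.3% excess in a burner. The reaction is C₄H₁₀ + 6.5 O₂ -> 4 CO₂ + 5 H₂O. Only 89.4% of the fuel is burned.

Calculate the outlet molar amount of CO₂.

1730 lbmol/h

Stoichiometric O₂ = 6.5 × 485 = 3152 lbmol/h; O₂ fed = 3152 × 1.163 = 3666 lbmol/h.
Fuel reacted = 0.894 × 485 → ξ = 433.6 lbmol/h.
Outlet (n = n₀ + ν ξ):
  C₄H₁₀: 485 − 1(433.6) = 51.41
  O₂: 3666 − 6.5(433.6) = 848
  CO₂: 0 + 4(433.6) = 1734
  H₂O: 0 + 5(433.6) = 2168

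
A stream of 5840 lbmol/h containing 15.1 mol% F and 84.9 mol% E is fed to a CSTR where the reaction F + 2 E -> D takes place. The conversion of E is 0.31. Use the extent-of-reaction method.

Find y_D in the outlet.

0.179

E reacted = 0.31 × 4958 = 1537 lbmol/h; ν_E = −2, so ξ = 1537/2 = 768.5 lbmol/h.
Outlet amounts (n = n₀ + ν ξ):
  F: 881.8 − 1(768.5) = 113.3
  E: 4958 − 2(768.5) = 3421
  D: 0 + 1(768.5) = 768.5
Total out = 4303 lbmol/h; y_D = 768.5 / 4303 = 0.1786.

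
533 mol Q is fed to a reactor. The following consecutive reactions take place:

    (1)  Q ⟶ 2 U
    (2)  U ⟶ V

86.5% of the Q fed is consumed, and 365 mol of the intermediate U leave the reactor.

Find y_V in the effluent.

0.56

Conversion of Q: Q consumed = 1ξ₁ = 0.865 × 533 → ξ₁ = 461 mol.
U balance: n_U = 0 + 2ξ₁ − 1ξ₂ = 365 → ξ₂ = (2·461 − 365)/1 = 557.1 mol.
Outlet amounts (n = n₀ + Σ ν·ξ):
  Q: 533 − 1(461) = 71.95
  U: 0 + 2(461) − 1(557.1) = 365
  V: 0 + 1(557.1) = 557.1
Total out = 994 mol; y_V = 557.1 / 994 = 0.5604.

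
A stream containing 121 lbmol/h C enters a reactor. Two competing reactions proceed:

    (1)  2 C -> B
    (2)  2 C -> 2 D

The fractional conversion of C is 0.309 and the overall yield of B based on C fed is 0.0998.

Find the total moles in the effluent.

Yield of B: 1ξ₁ / 121 = 0.0998 → ξ₁ = 12.08 lbmol/h.
Conversion of C: 2ξ₁ + 2ξ₂ = 0.309 × 121 = 37.39 → ξ₂ = 6.619 lbmol/h.
Outlet amounts (n = n₀ + Σ ν·ξ):
  C: 121 − 2(12.08) − 2(6.619) = 83.61
  B: 0 + 1(12.08) = 12.08
  D: 0 + 2(6.619) = 13.24
Total out = 83.61 + 12.08 + 13.24 = 108.9 lbmol/h.

109 lbmol/h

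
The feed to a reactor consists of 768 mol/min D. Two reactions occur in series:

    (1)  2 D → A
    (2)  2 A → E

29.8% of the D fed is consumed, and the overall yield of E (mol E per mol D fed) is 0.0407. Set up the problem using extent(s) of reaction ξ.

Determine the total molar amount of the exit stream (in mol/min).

622 mol/min

Conversion of D: D consumed = 2ξ₁ = 0.298 × 768 → ξ₁ = 114.4 mol/min.
Yield of E: 1ξ₂ / 768 = 0.0407 → ξ₂ = 31.26 mol/min.
Outlet amounts (n = n₀ + Σ ν·ξ):
  D: 768 − 2(114.4) = 539.1
  A: 0 + 1(114.4) − 2(31.26) = 51.92
  E: 0 + 1(31.26) = 31.26
Total out = 539.1 + 51.92 + 31.26 = 622.3 mol/min.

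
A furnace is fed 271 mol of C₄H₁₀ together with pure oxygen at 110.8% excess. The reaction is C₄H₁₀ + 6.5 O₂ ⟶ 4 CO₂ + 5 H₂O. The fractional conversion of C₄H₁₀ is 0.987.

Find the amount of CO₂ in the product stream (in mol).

Stoichiometric O₂ = 6.5 × 271 = 1762 mol; O₂ fed = 1762 × 2.108 = 3713 mol.
Fuel reacted = 0.987 × 271 → ξ = 267.5 mol.
Outlet (n = n₀ + ν ξ):
  C₄H₁₀: 271 − 1(267.5) = 3.523
  O₂: 3713 − 6.5(267.5) = 1975
  CO₂: 0 + 4(267.5) = 1070
  H₂O: 0 + 5(267.5) = 1337

1070 mol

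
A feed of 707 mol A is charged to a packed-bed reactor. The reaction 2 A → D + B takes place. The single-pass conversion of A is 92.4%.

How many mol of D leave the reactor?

A reacted = 0.924 × 707 = 653.3 mol; ν_A = −2, so ξ = 653.3/2 = 326.6 mol.
Outlet amounts (n = n₀ + ν ξ):
  A: 707 − 2(326.6) = 53.73
  D: 0 + 1(326.6) = 326.6
  B: 0 + 1(326.6) = 326.6

327 mol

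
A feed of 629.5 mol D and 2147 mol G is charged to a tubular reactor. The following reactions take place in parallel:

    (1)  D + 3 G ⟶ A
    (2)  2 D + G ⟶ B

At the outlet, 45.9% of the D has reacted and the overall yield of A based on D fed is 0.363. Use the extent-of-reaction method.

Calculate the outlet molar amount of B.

Yield of A: 1ξ₁ / 629.5 = 0.363 → ξ₁ = 228.5 mol.
Conversion of D: 1ξ₁ + 2ξ₂ = 0.459 × 629.5 = 288.9 → ξ₂ = 30.22 mol.
Outlet amounts (n = n₀ + Σ ν·ξ):
  D: 629.5 − 1(228.5) − 2(30.22) = 340.6
  G: 2147 − 3(228.5) − 1(30.22) = 1431
  A: 0 + 1(228.5) = 228.5
  B: 0 + 1(30.22) = 30.22

30.2 mol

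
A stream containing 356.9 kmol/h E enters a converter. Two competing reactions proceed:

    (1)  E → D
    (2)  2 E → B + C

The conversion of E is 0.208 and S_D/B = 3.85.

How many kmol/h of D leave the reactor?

Conversion of E: E consumed = 0.208 × 356.9 = 74.24 kmol/h = 1ξ₁ + 2ξ₂.
Selectivity: 1ξ₁ / (1ξ₂) = 3.85 → ξ₁ = 3.85 ξ₂.
Substitute: (1·3.85 + 2) ξ₂ = 74.24 → ξ₂ = 12.69 kmol/h, ξ₁ = 48.86 kmol/h.
Outlet amounts (n = n₀ + Σ ν·ξ):
  E: 356.9 − 1(48.86) − 2(12.69) = 282.7
  D: 0 + 1(48.86) = 48.86
  B: 0 + 1(12.69) = 12.69
  C: 0 + 1(12.69) = 12.69

48.9 kmol/h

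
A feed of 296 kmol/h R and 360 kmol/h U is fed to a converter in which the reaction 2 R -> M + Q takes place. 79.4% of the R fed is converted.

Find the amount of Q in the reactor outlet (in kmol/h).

118 kmol/h

R reacted = 0.794 × 296 = 235 kmol/h; ν_R = −2, so ξ = 235/2 = 117.5 kmol/h.
Outlet amounts (n = n₀ + ν ξ):
  R: 296 − 2(117.5) = 60.98
  M: 0 + 1(117.5) = 117.5
  Q: 0 + 1(117.5) = 117.5
  U: 360 (inert)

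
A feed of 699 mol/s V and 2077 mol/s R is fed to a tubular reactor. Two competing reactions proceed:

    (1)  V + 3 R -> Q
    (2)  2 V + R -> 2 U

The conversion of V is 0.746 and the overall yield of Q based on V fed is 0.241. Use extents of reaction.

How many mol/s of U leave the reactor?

Yield of Q: 1ξ₁ / 699 = 0.241 → ξ₁ = 168.5 mol/s.
Conversion of V: 1ξ₁ + 2ξ₂ = 0.746 × 699 = 521.5 → ξ₂ = 176.5 mol/s.
Outlet amounts (n = n₀ + Σ ν·ξ):
  V: 699 − 1(168.5) − 2(176.5) = 177.5
  R: 2077 − 3(168.5) − 1(176.5) = 1395
  Q: 0 + 1(168.5) = 168.5
  U: 0 + 2(176.5) = 353

353 mol/s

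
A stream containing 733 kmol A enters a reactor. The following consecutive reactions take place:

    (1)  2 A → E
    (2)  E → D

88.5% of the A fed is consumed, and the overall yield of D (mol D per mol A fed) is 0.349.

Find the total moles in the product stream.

409 kmol

Conversion of A: A consumed = 2ξ₁ = 0.885 × 733 → ξ₁ = 324.4 kmol.
Yield of D: 1ξ₂ / 733 = 0.349 → ξ₂ = 255.8 kmol.
Outlet amounts (n = n₀ + Σ ν·ξ):
  A: 733 − 2(324.4) = 84.29
  E: 0 + 1(324.4) − 1(255.8) = 68.54
  D: 0 + 1(255.8) = 255.8
Total out = 84.29 + 68.54 + 255.8 = 408.6 kmol.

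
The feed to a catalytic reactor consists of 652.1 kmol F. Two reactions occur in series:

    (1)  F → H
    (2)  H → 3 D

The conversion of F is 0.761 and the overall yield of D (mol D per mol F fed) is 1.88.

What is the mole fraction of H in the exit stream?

Conversion of F: F consumed = 1ξ₁ = 0.761 × 652.1 → ξ₁ = 496.2 kmol.
Yield of D: 3ξ₂ / 652.1 = 1.88 → ξ₂ = 408.6 kmol.
Outlet amounts (n = n₀ + Σ ν·ξ):
  F: 652.1 − 1(496.2) = 155.9
  H: 0 + 1(496.2) − 1(408.6) = 87.6
  D: 0 + 3(408.6) = 1226
Total out = 1469 kmol; y_H = 87.6 / 1469 = 0.05962.

0.0596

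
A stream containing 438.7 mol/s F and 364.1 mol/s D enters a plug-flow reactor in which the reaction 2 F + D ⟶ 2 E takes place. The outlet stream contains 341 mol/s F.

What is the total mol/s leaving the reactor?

For F: n = n₀ − 2ξ → 341 = 438.7 − 2ξ, giving ξ = 48.85 mol/s.
Outlet amounts (n = n₀ + ν ξ):
  F: 438.7 − 2(48.85) = 341
  D: 364.1 − 1(48.85) = 315.2
  E: 0 + 2(48.85) = 97.7
Total out = 341 + 315.2 + 97.7 = 754 mol/s.

754 mol/s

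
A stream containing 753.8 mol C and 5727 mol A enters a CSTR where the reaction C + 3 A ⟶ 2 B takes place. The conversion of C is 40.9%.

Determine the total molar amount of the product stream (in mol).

C reacted = 0.409 × 753.8 = 308.3 mol; ν_C = −1, so ξ = 308.3/1 = 308.3 mol.
Outlet amounts (n = n₀ + ν ξ):
  C: 753.8 − 1(308.3) = 445.5
  A: 5727 − 3(308.3) = 4802
  B: 0 + 2(308.3) = 616.6
Total out = 445.5 + 4802 + 616.6 = 5864 mol.

5860 mol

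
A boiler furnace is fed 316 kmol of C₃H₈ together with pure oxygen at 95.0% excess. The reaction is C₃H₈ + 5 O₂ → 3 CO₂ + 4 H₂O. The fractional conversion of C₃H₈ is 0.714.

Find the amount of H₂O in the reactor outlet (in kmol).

902 kmol

Stoichiometric O₂ = 5 × 316 = 1580 kmol; O₂ fed = 1580 × 1.950 = 3081 kmol.
Fuel reacted = 0.714 × 316 → ξ = 225.6 kmol.
Outlet (n = n₀ + ν ξ):
  C₃H₈: 316 − 1(225.6) = 90.38
  O₂: 3081 − 5(225.6) = 1953
  CO₂: 0 + 3(225.6) = 676.9
  H₂O: 0 + 4(225.6) = 902.5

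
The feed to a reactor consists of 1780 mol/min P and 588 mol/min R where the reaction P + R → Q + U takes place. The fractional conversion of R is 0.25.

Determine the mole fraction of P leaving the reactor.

R reacted = 0.25 × 588 = 147 mol/min; ν_R = −1, so ξ = 147/1 = 147 mol/min.
Outlet amounts (n = n₀ + ν ξ):
  P: 1780 − 1(147) = 1633
  R: 588 − 1(147) = 441
  Q: 0 + 1(147) = 147
  U: 0 + 1(147) = 147
Total out = 2368 mol/min; y_P = 1633 / 2368 = 0.6896.

0.69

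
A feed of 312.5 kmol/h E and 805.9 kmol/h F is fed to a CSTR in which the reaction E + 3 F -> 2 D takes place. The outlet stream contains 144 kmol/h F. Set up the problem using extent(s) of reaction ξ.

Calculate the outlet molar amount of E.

For F: n = n₀ − 3ξ → 144 = 805.9 − 3ξ, giving ξ = 220.6 kmol/h.
Outlet amounts (n = n₀ + ν ξ):
  E: 312.5 − 1(220.6) = 91.87
  F: 805.9 − 3(220.6) = 144
  D: 0 + 2(220.6) = 441.3

91.9 kmol/h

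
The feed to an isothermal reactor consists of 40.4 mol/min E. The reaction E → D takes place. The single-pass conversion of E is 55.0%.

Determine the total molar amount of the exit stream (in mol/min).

40.4 mol/min

E reacted = 0.55 × 40.4 = 22.22 mol/min; ν_E = −1, so ξ = 22.22/1 = 22.22 mol/min.
Outlet amounts (n = n₀ + ν ξ):
  E: 40.4 − 1(22.22) = 18.18
  D: 0 + 1(22.22) = 22.22
Total out = 18.18 + 22.22 = 40.4 mol/min.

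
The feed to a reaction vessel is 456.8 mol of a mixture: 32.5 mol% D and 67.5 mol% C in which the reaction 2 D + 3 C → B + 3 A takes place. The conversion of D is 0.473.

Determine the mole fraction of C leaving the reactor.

0.481

D reacted = 0.473 × 148.5 = 70.22 mol; ν_D = −2, so ξ = 70.22/2 = 35.11 mol.
Outlet amounts (n = n₀ + ν ξ):
  D: 148.5 − 2(35.11) = 78.24
  C: 308.3 − 3(35.11) = 203
  B: 0 + 1(35.11) = 35.11
  A: 0 + 3(35.11) = 105.3
Total out = 421.7 mol; y_C = 203 / 421.7 = 0.4814.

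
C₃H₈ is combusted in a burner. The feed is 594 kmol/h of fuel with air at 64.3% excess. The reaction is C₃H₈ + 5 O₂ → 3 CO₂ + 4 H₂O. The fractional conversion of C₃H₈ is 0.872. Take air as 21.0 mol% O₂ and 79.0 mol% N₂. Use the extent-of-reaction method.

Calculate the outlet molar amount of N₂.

Stoichiometric O₂ = 5 × 594 = 2970 kmol/h; O₂ fed = 2970 × 1.643 = 4880 kmol/h.
N₂ fed = 4880 × 79/21 = 18360 kmol/h.
Fuel reacted = 0.872 × 594 → ξ = 518 kmol/h.
Outlet (n = n₀ + ν ξ):
  C₃H₈: 594 − 1(518) = 76.03
  O₂: 4880 − 5(518) = 2290
  N₂: 18360 (inert)
  CO₂: 0 + 3(518) = 1554
  H₂O: 0 + 4(518) = 2072

18400 kmol/h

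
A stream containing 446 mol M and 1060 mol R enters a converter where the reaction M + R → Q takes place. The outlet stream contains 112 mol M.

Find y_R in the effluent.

For M: n = n₀ − 1ξ → 112 = 446 − 1ξ, giving ξ = 334 mol.
Outlet amounts (n = n₀ + ν ξ):
  M: 446 − 1(334) = 112
  R: 1060 − 1(334) = 726
  Q: 0 + 1(334) = 334
Total out = 1172 mol; y_R = 726 / 1172 = 0.6195.

0.619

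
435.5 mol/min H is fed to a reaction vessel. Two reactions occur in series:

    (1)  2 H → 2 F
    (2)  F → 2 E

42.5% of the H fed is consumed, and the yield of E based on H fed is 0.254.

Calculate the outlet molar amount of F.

Conversion of H: H consumed = 2ξ₁ = 0.425 × 435.5 → ξ₁ = 92.54 mol/min.
Yield of E: 2ξ₂ / 435.5 = 0.254 → ξ₂ = 55.31 mol/min.
Outlet amounts (n = n₀ + Σ ν·ξ):
  H: 435.5 − 2(92.54) = 250.4
  F: 0 + 2(92.54) − 1(55.31) = 129.8
  E: 0 + 2(55.31) = 110.6

130 mol/min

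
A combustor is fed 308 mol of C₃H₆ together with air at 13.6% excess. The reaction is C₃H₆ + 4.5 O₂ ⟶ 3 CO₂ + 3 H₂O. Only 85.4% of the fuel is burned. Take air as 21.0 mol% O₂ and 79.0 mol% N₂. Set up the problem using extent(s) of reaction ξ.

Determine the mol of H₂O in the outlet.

Stoichiometric O₂ = 4.5 × 308 = 1386 mol; O₂ fed = 1386 × 1.136 = 1574 mol.
N₂ fed = 1574 × 79/21 = 5923 mol.
Fuel reacted = 0.854 × 308 → ξ = 263 mol.
Outlet (n = n₀ + ν ξ):
  C₃H₆: 308 − 1(263) = 44.97
  O₂: 1574 − 4.5(263) = 390.9
  N₂: 5923 (inert)
  CO₂: 0 + 3(263) = 789.1
  H₂O: 0 + 3(263) = 789.1

789 mol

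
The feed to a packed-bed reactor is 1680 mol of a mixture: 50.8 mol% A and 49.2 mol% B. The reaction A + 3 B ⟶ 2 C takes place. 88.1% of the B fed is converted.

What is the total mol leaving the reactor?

B reacted = 0.881 × 826.6 = 728.2 mol; ν_B = −3, so ξ = 728.2/3 = 242.7 mol.
Outlet amounts (n = n₀ + ν ξ):
  A: 853.4 − 1(242.7) = 610.7
  B: 826.6 − 3(242.7) = 98.36
  C: 0 + 2(242.7) = 485.5
Total out = 610.7 + 98.36 + 485.5 = 1195 mol.

1190 mol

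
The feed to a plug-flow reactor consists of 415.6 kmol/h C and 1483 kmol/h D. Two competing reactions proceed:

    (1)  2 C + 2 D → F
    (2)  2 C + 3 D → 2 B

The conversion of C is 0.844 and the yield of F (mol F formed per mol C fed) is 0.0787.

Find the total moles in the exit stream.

Yield of F: 1ξ₁ / 415.6 = 0.0787 → ξ₁ = 32.71 kmol/h.
Conversion of C: 2ξ₁ + 2ξ₂ = 0.844 × 415.6 = 350.8 → ξ₂ = 142.7 kmol/h.
Outlet amounts (n = n₀ + Σ ν·ξ):
  C: 415.6 − 2(32.71) − 2(142.7) = 64.83
  D: 1483 − 2(32.71) − 3(142.7) = 989.6
  F: 0 + 1(32.71) = 32.71
  B: 0 + 2(142.7) = 285.4
Total out = 64.83 + 989.6 + 32.71 + 285.4 = 1372 kmol/h.

1370 kmol/h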